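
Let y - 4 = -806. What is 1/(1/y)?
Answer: -802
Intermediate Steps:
y = -802 (y = 4 - 806 = -802)
1/(1/y) = 1/(1/(-802)) = 1/(-1/802) = -802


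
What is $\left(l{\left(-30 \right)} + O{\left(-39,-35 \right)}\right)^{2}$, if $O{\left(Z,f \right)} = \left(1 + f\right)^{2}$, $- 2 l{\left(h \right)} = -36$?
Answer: $1378276$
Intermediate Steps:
$l{\left(h \right)} = 18$ ($l{\left(h \right)} = \left(- \frac{1}{2}\right) \left(-36\right) = 18$)
$\left(l{\left(-30 \right)} + O{\left(-39,-35 \right)}\right)^{2} = \left(18 + \left(1 - 35\right)^{2}\right)^{2} = \left(18 + \left(-34\right)^{2}\right)^{2} = \left(18 + 1156\right)^{2} = 1174^{2} = 1378276$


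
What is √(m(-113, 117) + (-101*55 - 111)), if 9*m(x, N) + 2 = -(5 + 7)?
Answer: 8*I*√797/3 ≈ 75.283*I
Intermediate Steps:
m(x, N) = -14/9 (m(x, N) = -2/9 + (-(5 + 7))/9 = -2/9 + (-1*12)/9 = -2/9 + (⅑)*(-12) = -2/9 - 4/3 = -14/9)
√(m(-113, 117) + (-101*55 - 111)) = √(-14/9 + (-101*55 - 111)) = √(-14/9 + (-5555 - 111)) = √(-14/9 - 5666) = √(-51008/9) = 8*I*√797/3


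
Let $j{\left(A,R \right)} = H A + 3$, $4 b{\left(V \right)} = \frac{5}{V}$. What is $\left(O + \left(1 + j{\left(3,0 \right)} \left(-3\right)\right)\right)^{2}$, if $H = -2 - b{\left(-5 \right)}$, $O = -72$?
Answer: $\frac{66049}{16} \approx 4128.1$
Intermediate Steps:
$b{\left(V \right)} = \frac{5}{4 V}$ ($b{\left(V \right)} = \frac{5 \frac{1}{V}}{4} = \frac{5}{4 V}$)
$H = - \frac{7}{4}$ ($H = -2 - \frac{5}{4 \left(-5\right)} = -2 - \frac{5}{4} \left(- \frac{1}{5}\right) = -2 - - \frac{1}{4} = -2 + \frac{1}{4} = - \frac{7}{4} \approx -1.75$)
$j{\left(A,R \right)} = 3 - \frac{7 A}{4}$ ($j{\left(A,R \right)} = - \frac{7 A}{4} + 3 = 3 - \frac{7 A}{4}$)
$\left(O + \left(1 + j{\left(3,0 \right)} \left(-3\right)\right)\right)^{2} = \left(-72 + \left(1 + \left(3 - \frac{21}{4}\right) \left(-3\right)\right)\right)^{2} = \left(-72 + \left(1 - - \frac{27}{4}\right)\right)^{2} = \left(-72 + \left(1 + \frac{27}{4}\right)\right)^{2} = \left(-72 + \frac{31}{4}\right)^{2} = \left(- \frac{257}{4}\right)^{2} = \frac{66049}{16}$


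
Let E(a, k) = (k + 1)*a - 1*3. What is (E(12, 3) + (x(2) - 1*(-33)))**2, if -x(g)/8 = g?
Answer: 3844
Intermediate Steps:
x(g) = -8*g
E(a, k) = -3 + a*(1 + k) (E(a, k) = (1 + k)*a - 3 = a*(1 + k) - 3 = -3 + a*(1 + k))
(E(12, 3) + (x(2) - 1*(-33)))**2 = ((-3 + 12 + 12*3) + (-8*2 - 1*(-33)))**2 = ((-3 + 12 + 36) + (-16 + 33))**2 = (45 + 17)**2 = 62**2 = 3844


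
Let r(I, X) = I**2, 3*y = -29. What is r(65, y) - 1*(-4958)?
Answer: 9183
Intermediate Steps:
y = -29/3 (y = (1/3)*(-29) = -29/3 ≈ -9.6667)
r(65, y) - 1*(-4958) = 65**2 - 1*(-4958) = 4225 + 4958 = 9183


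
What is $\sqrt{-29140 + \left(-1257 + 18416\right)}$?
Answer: $i \sqrt{11981} \approx 109.46 i$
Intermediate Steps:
$\sqrt{-29140 + \left(-1257 + 18416\right)} = \sqrt{-29140 + 17159} = \sqrt{-11981} = i \sqrt{11981}$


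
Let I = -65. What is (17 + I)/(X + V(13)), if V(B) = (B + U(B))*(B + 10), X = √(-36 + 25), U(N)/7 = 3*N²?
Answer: -1310816/2237289829 + 16*I*√11/2237289829 ≈ -0.0005859 + 2.3719e-8*I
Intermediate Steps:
U(N) = 21*N² (U(N) = 7*(3*N²) = 21*N²)
X = I*√11 (X = √(-11) = I*√11 ≈ 3.3166*I)
V(B) = (10 + B)*(B + 21*B²) (V(B) = (B + 21*B²)*(B + 10) = (B + 21*B²)*(10 + B) = (10 + B)*(B + 21*B²))
(17 + I)/(X + V(13)) = (17 - 65)/(I*√11 + 13*(10 + 21*13² + 211*13)) = -48/(I*√11 + 13*(10 + 21*169 + 2743)) = -48/(I*√11 + 13*(10 + 3549 + 2743)) = -48/(I*√11 + 13*6302) = -48/(I*√11 + 81926) = -48/(81926 + I*√11)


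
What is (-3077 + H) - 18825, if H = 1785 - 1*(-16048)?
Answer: -4069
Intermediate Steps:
H = 17833 (H = 1785 + 16048 = 17833)
(-3077 + H) - 18825 = (-3077 + 17833) - 18825 = 14756 - 18825 = -4069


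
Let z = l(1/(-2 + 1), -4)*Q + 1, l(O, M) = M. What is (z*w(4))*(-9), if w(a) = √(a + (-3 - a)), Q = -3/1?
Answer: -117*I*√3 ≈ -202.65*I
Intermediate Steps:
Q = -3 (Q = -3*1 = -3)
w(a) = I*√3 (w(a) = √(-3) = I*√3)
z = 13 (z = -4*(-3) + 1 = 12 + 1 = 13)
(z*w(4))*(-9) = (13*(I*√3))*(-9) = (13*I*√3)*(-9) = -117*I*√3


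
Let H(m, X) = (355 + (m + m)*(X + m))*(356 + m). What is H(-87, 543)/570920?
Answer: -21248041/570920 ≈ -37.217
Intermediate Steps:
H(m, X) = (355 + 2*m*(X + m))*(356 + m) (H(m, X) = (355 + (2*m)*(X + m))*(356 + m) = (355 + 2*m*(X + m))*(356 + m))
H(-87, 543)/570920 = (126380 + 2*(-87)³ + 355*(-87) + 712*(-87)² + 2*543*(-87)² + 712*543*(-87))/570920 = (126380 + 2*(-658503) - 30885 + 712*7569 + 2*543*7569 - 33635592)*(1/570920) = (126380 - 1317006 - 30885 + 5389128 + 8219934 - 33635592)*(1/570920) = -21248041*1/570920 = -21248041/570920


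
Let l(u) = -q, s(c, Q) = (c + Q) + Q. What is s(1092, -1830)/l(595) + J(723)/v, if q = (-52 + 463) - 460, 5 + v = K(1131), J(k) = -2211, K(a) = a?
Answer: -2999907/55174 ≈ -54.372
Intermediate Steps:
v = 1126 (v = -5 + 1131 = 1126)
q = -49 (q = 411 - 460 = -49)
s(c, Q) = c + 2*Q (s(c, Q) = (Q + c) + Q = c + 2*Q)
l(u) = 49 (l(u) = -1*(-49) = 49)
s(1092, -1830)/l(595) + J(723)/v = (1092 + 2*(-1830))/49 - 2211/1126 = (1092 - 3660)*(1/49) - 2211*1/1126 = -2568*1/49 - 2211/1126 = -2568/49 - 2211/1126 = -2999907/55174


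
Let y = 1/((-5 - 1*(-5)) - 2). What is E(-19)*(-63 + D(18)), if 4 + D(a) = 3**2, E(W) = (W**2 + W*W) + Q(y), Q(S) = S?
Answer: -41847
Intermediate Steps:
y = -1/2 (y = 1/((-5 + 5) - 2) = 1/(0 - 2) = 1/(-2) = -1/2 ≈ -0.50000)
E(W) = -1/2 + 2*W**2 (E(W) = (W**2 + W*W) - 1/2 = (W**2 + W**2) - 1/2 = 2*W**2 - 1/2 = -1/2 + 2*W**2)
D(a) = 5 (D(a) = -4 + 3**2 = -4 + 9 = 5)
E(-19)*(-63 + D(18)) = (-1/2 + 2*(-19)**2)*(-63 + 5) = (-1/2 + 2*361)*(-58) = (-1/2 + 722)*(-58) = (1443/2)*(-58) = -41847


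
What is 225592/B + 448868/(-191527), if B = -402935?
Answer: -32010226652/11024704535 ≈ -2.9035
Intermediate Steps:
225592/B + 448868/(-191527) = 225592/(-402935) + 448868/(-191527) = 225592*(-1/402935) + 448868*(-1/191527) = -225592/402935 - 64124/27361 = -32010226652/11024704535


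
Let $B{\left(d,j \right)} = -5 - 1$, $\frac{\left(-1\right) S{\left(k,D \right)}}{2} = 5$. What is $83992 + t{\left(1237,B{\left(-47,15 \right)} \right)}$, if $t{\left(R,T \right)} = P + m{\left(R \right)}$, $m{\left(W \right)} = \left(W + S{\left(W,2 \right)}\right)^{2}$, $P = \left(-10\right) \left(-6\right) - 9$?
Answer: $1589572$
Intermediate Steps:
$S{\left(k,D \right)} = -10$ ($S{\left(k,D \right)} = \left(-2\right) 5 = -10$)
$P = 51$ ($P = 60 - 9 = 51$)
$m{\left(W \right)} = \left(-10 + W\right)^{2}$ ($m{\left(W \right)} = \left(W - 10\right)^{2} = \left(-10 + W\right)^{2}$)
$B{\left(d,j \right)} = -6$ ($B{\left(d,j \right)} = -5 - 1 = -6$)
$t{\left(R,T \right)} = 51 + \left(-10 + R\right)^{2}$
$83992 + t{\left(1237,B{\left(-47,15 \right)} \right)} = 83992 + \left(51 + \left(-10 + 1237\right)^{2}\right) = 83992 + \left(51 + 1227^{2}\right) = 83992 + \left(51 + 1505529\right) = 83992 + 1505580 = 1589572$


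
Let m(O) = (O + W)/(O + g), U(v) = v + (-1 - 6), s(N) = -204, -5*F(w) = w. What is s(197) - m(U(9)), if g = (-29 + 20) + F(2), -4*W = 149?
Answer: -30897/148 ≈ -208.76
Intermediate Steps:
W = -149/4 (W = -¼*149 = -149/4 ≈ -37.250)
F(w) = -w/5
g = -47/5 (g = (-29 + 20) - ⅕*2 = -9 - ⅖ = -47/5 ≈ -9.4000)
U(v) = -7 + v (U(v) = v - 7 = -7 + v)
m(O) = (-149/4 + O)/(-47/5 + O) (m(O) = (O - 149/4)/(O - 47/5) = (-149/4 + O)/(-47/5 + O))
s(197) - m(U(9)) = -204 - 5*(-149 + 4*(-7 + 9))/(4*(-47 + 5*(-7 + 9))) = -204 - 5*(-149 + 4*2)/(4*(-47 + 5*2)) = -204 - 5*(-149 + 8)/(4*(-47 + 10)) = -204 - 5*(-141)/(4*(-37)) = -204 - 5*(-1)*(-141)/(4*37) = -204 - 1*705/148 = -204 - 705/148 = -30897/148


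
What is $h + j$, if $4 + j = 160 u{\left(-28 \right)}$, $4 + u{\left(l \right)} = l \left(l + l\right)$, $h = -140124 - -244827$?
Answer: $354939$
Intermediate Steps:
$h = 104703$ ($h = -140124 + 244827 = 104703$)
$u{\left(l \right)} = -4 + 2 l^{2}$ ($u{\left(l \right)} = -4 + l \left(l + l\right) = -4 + l 2 l = -4 + 2 l^{2}$)
$j = 250236$ ($j = -4 + 160 \left(-4 + 2 \left(-28\right)^{2}\right) = -4 + 160 \left(-4 + 2 \cdot 784\right) = -4 + 160 \left(-4 + 1568\right) = -4 + 160 \cdot 1564 = -4 + 250240 = 250236$)
$h + j = 104703 + 250236 = 354939$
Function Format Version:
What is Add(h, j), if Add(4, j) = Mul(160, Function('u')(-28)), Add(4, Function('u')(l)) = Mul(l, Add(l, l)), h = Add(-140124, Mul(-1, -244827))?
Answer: 354939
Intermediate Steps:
h = 104703 (h = Add(-140124, 244827) = 104703)
Function('u')(l) = Add(-4, Mul(2, Pow(l, 2))) (Function('u')(l) = Add(-4, Mul(l, Add(l, l))) = Add(-4, Mul(l, Mul(2, l))) = Add(-4, Mul(2, Pow(l, 2))))
j = 250236 (j = Add(-4, Mul(160, Add(-4, Mul(2, Pow(-28, 2))))) = Add(-4, Mul(160, Add(-4, Mul(2, 784)))) = Add(-4, Mul(160, Add(-4, 1568))) = Add(-4, Mul(160, 1564)) = Add(-4, 250240) = 250236)
Add(h, j) = Add(104703, 250236) = 354939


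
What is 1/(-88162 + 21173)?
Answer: -1/66989 ≈ -1.4928e-5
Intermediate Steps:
1/(-88162 + 21173) = 1/(-66989) = -1/66989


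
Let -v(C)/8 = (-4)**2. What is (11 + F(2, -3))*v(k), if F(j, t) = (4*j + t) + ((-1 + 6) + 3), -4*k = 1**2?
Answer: -3072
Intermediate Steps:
k = -1/4 (k = -1/4*1**2 = -1/4*1 = -1/4 ≈ -0.25000)
v(C) = -128 (v(C) = -8*(-4)**2 = -8*16 = -128)
F(j, t) = 8 + t + 4*j (F(j, t) = (t + 4*j) + (5 + 3) = (t + 4*j) + 8 = 8 + t + 4*j)
(11 + F(2, -3))*v(k) = (11 + (8 - 3 + 4*2))*(-128) = (11 + (8 - 3 + 8))*(-128) = (11 + 13)*(-128) = 24*(-128) = -3072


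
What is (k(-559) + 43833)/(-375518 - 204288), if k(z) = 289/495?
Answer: -10848812/143501985 ≈ -0.075600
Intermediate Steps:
k(z) = 289/495 (k(z) = 289*(1/495) = 289/495)
(k(-559) + 43833)/(-375518 - 204288) = (289/495 + 43833)/(-375518 - 204288) = (21697624/495)/(-579806) = (21697624/495)*(-1/579806) = -10848812/143501985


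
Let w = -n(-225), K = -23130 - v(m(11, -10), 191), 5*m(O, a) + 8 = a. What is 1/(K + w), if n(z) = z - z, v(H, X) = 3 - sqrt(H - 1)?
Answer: -115665/2675678468 - I*sqrt(115)/2675678468 ≈ -4.3228e-5 - 4.0079e-9*I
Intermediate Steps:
m(O, a) = -8/5 + a/5
v(H, X) = 3 - sqrt(-1 + H)
n(z) = 0
K = -23133 + I*sqrt(115)/5 (K = -23130 - (3 - sqrt(-1 + (-8/5 + (1/5)*(-10)))) = -23130 - (3 - sqrt(-1 + (-8/5 - 2))) = -23130 - (3 - sqrt(-1 - 18/5)) = -23130 - (3 - sqrt(-23/5)) = -23130 - (3 - I*sqrt(115)/5) = -23130 + (-3 + I*sqrt(115)/5) = -23133 + I*sqrt(115)/5 ≈ -23133.0 + 2.1448*I)
w = 0 (w = -1*0 = 0)
1/(K + w) = 1/((-23133 + I*sqrt(115)/5) + 0) = 1/(-23133 + I*sqrt(115)/5)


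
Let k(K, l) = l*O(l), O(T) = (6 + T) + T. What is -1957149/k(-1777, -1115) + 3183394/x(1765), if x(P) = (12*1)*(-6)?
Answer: -986774252521/22317840 ≈ -44215.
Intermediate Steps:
x(P) = -72 (x(P) = 12*(-6) = -72)
O(T) = 6 + 2*T
k(K, l) = l*(6 + 2*l)
-1957149/k(-1777, -1115) + 3183394/x(1765) = -1957149*(-1/(2230*(3 - 1115))) + 3183394/(-72) = -1957149/(2*(-1115)*(-1112)) + 3183394*(-1/72) = -1957149/2479760 - 1591697/36 = -986774252521/22317840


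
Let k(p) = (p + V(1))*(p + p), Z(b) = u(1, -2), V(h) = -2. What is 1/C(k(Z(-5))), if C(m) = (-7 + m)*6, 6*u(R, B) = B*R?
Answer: -3/98 ≈ -0.030612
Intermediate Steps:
u(R, B) = B*R/6 (u(R, B) = (B*R)/6 = B*R/6)
Z(b) = -1/3 (Z(b) = (1/6)*(-2)*1 = -1/3)
k(p) = 2*p*(-2 + p) (k(p) = (p - 2)*(p + p) = (-2 + p)*(2*p) = 2*p*(-2 + p))
C(m) = -42 + 6*m
1/C(k(Z(-5))) = 1/(-42 + 6*(2*(-1/3)*(-2 - 1/3))) = 1/(-42 + 6*(2*(-1/3)*(-7/3))) = 1/(-42 + 6*(14/9)) = 1/(-42 + 28/3) = 1/(-98/3) = -3/98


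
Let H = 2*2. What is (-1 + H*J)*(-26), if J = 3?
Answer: -286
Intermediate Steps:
H = 4
(-1 + H*J)*(-26) = (-1 + 4*3)*(-26) = (-1 + 12)*(-26) = 11*(-26) = -286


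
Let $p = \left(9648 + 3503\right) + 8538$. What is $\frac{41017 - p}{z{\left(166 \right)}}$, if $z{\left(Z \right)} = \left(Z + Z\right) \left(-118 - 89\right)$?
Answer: $- \frac{4832}{17181} \approx -0.28124$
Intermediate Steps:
$p = 21689$ ($p = 13151 + 8538 = 21689$)
$z{\left(Z \right)} = - 414 Z$ ($z{\left(Z \right)} = 2 Z \left(-207\right) = - 414 Z$)
$\frac{41017 - p}{z{\left(166 \right)}} = \frac{41017 - 21689}{\left(-414\right) 166} = \frac{41017 - 21689}{-68724} = 19328 \left(- \frac{1}{68724}\right) = - \frac{4832}{17181}$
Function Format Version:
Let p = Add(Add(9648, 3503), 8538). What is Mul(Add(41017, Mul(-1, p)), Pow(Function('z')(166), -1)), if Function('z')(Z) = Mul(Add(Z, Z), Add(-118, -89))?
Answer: Rational(-4832, 17181) ≈ -0.28124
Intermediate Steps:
p = 21689 (p = Add(13151, 8538) = 21689)
Function('z')(Z) = Mul(-414, Z) (Function('z')(Z) = Mul(Mul(2, Z), -207) = Mul(-414, Z))
Mul(Add(41017, Mul(-1, p)), Pow(Function('z')(166), -1)) = Mul(Add(41017, Mul(-1, 21689)), Pow(Mul(-414, 166), -1)) = Mul(Add(41017, -21689), Pow(-68724, -1)) = Mul(19328, Rational(-1, 68724)) = Rational(-4832, 17181)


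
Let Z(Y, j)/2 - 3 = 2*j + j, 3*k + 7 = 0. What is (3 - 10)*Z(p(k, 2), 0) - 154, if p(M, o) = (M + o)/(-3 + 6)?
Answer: -196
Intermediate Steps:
k = -7/3 (k = -7/3 + (⅓)*0 = -7/3 + 0 = -7/3 ≈ -2.3333)
p(M, o) = M/3 + o/3 (p(M, o) = (M + o)/3 = (M + o)*(⅓) = M/3 + o/3)
Z(Y, j) = 6 + 6*j (Z(Y, j) = 6 + 2*(2*j + j) = 6 + 2*(3*j) = 6 + 6*j)
(3 - 10)*Z(p(k, 2), 0) - 154 = (3 - 10)*(6 + 6*0) - 154 = -7*(6 + 0) - 154 = -7*6 - 154 = -42 - 154 = -196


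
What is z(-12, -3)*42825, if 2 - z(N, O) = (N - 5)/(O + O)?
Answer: -71375/2 ≈ -35688.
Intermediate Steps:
z(N, O) = 2 - (-5 + N)/(2*O) (z(N, O) = 2 - (N - 5)/(O + O) = 2 - (-5 + N)/(2*O))
z(-12, -3)*42825 = ((1/2)*(5 - 1*(-12) + 4*(-3))/(-3))*42825 = ((1/2)*(-1/3)*(5 + 12 - 12))*42825 = ((1/2)*(-1/3)*5)*42825 = -5/6*42825 = -71375/2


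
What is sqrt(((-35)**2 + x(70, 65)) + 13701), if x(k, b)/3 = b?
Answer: sqrt(15121) ≈ 122.97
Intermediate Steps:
x(k, b) = 3*b
sqrt(((-35)**2 + x(70, 65)) + 13701) = sqrt(((-35)**2 + 3*65) + 13701) = sqrt((1225 + 195) + 13701) = sqrt(1420 + 13701) = sqrt(15121)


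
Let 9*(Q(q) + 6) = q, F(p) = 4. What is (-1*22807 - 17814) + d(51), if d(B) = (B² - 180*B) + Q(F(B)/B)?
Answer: -21667550/459 ≈ -47206.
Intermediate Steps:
Q(q) = -6 + q/9
d(B) = -6 + B² - 180*B + 4/(9*B) (d(B) = (B² - 180*B) + (-6 + (4/B)/9) = (B² - 180*B) + (-6 + 4/(9*B)) = -6 + B² - 180*B + 4/(9*B))
(-1*22807 - 17814) + d(51) = (-1*22807 - 17814) + (-6 + 51² - 180*51 + (4/9)/51) = (-22807 - 17814) + (-6 + 2601 - 9180 + (4/9)*(1/51)) = -40621 + (-6 + 2601 - 9180 + 4/459) = -40621 - 3022511/459 = -21667550/459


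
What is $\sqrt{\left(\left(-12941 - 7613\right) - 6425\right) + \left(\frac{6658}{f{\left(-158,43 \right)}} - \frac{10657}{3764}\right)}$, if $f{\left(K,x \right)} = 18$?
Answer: $\frac{i \sqrt{848317297501}}{5646} \approx 163.13 i$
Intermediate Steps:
$\sqrt{\left(\left(-12941 - 7613\right) - 6425\right) + \left(\frac{6658}{f{\left(-158,43 \right)}} - \frac{10657}{3764}\right)} = \sqrt{\left(\left(-12941 - 7613\right) - 6425\right) + \left(\frac{6658}{18} - \frac{10657}{3764}\right)} = \sqrt{\left(-20554 - 6425\right) + \left(6658 \cdot \frac{1}{18} - \frac{10657}{3764}\right)} = \sqrt{-26979 + \left(\frac{3329}{9} - \frac{10657}{3764}\right)} = \sqrt{-26979 + \frac{12434443}{33876}} = \sqrt{- \frac{901506161}{33876}} = \frac{i \sqrt{848317297501}}{5646}$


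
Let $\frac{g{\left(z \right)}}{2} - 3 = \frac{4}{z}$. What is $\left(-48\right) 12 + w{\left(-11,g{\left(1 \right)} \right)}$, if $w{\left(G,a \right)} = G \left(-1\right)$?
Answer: $-565$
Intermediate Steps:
$g{\left(z \right)} = 6 + \frac{8}{z}$ ($g{\left(z \right)} = 6 + 2 \frac{4}{z} = 6 + \frac{8}{z}$)
$w{\left(G,a \right)} = - G$
$\left(-48\right) 12 + w{\left(-11,g{\left(1 \right)} \right)} = \left(-48\right) 12 - -11 = -576 + 11 = -565$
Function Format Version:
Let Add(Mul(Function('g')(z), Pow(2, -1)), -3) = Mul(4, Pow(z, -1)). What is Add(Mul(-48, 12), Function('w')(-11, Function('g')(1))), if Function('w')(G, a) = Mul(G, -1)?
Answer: -565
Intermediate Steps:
Function('g')(z) = Add(6, Mul(8, Pow(z, -1))) (Function('g')(z) = Add(6, Mul(2, Mul(4, Pow(z, -1)))) = Add(6, Mul(8, Pow(z, -1))))
Function('w')(G, a) = Mul(-1, G)
Add(Mul(-48, 12), Function('w')(-11, Function('g')(1))) = Add(Mul(-48, 12), Mul(-1, -11)) = Add(-576, 11) = -565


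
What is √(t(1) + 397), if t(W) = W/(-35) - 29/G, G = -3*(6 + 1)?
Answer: √4391835/105 ≈ 19.959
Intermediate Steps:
G = -21 (G = -3*7 = -21)
t(W) = 29/21 - W/35 (t(W) = W/(-35) - 29/(-21) = W*(-1/35) - 29*(-1/21) = -W/35 + 29/21 = 29/21 - W/35)
√(t(1) + 397) = √((29/21 - 1/35*1) + 397) = √((29/21 - 1/35) + 397) = √(142/105 + 397) = √(41827/105) = √4391835/105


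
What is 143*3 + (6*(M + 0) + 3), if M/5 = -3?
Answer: 342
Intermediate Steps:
M = -15 (M = 5*(-3) = -15)
143*3 + (6*(M + 0) + 3) = 143*3 + (6*(-15 + 0) + 3) = 429 + (6*(-15) + 3) = 429 + (-90 + 3) = 429 - 87 = 342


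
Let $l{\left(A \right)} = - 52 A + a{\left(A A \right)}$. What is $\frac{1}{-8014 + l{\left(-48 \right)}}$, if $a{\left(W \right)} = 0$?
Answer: $- \frac{1}{5518} \approx -0.00018123$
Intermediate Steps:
$l{\left(A \right)} = - 52 A$ ($l{\left(A \right)} = - 52 A + 0 = - 52 A$)
$\frac{1}{-8014 + l{\left(-48 \right)}} = \frac{1}{-8014 - -2496} = \frac{1}{-8014 + 2496} = \frac{1}{-5518} = - \frac{1}{5518}$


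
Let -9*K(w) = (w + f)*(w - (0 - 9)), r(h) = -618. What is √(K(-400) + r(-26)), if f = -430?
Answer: 2*I*√82523/3 ≈ 191.51*I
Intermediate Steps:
K(w) = -(-430 + w)*(9 + w)/9 (K(w) = -(w - 430)*(w - (0 - 9))/9 = -(-430 + w)*(w - 1*(-9))/9 = -(-430 + w)*(w + 9)/9 = -(-430 + w)*(9 + w)/9)
√(K(-400) + r(-26)) = √((430 - ⅑*(-400)² + (421/9)*(-400)) - 618) = √((430 - ⅑*160000 - 168400/9) - 618) = √((430 - 160000/9 - 168400/9) - 618) = √(-324530/9 - 618) = √(-330092/9) = 2*I*√82523/3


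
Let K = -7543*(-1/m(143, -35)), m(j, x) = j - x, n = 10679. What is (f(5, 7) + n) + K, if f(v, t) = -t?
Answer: 1907159/178 ≈ 10714.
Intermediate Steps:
K = 7543/178 (K = -7543*(-1/(143 - 1*(-35))) = -7543*(-1/(143 + 35)) = -7543/((-1*178)) = -7543/(-178) = -7543*(-1/178) = 7543/178 ≈ 42.376)
(f(5, 7) + n) + K = (-1*7 + 10679) + 7543/178 = (-7 + 10679) + 7543/178 = 10672 + 7543/178 = 1907159/178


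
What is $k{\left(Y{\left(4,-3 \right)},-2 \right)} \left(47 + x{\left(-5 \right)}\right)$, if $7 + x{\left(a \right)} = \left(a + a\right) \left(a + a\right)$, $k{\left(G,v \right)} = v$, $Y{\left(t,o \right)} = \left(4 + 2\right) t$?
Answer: $-280$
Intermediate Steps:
$Y{\left(t,o \right)} = 6 t$
$x{\left(a \right)} = -7 + 4 a^{2}$ ($x{\left(a \right)} = -7 + \left(a + a\right) \left(a + a\right) = -7 + 2 a 2 a = -7 + 4 a^{2}$)
$k{\left(Y{\left(4,-3 \right)},-2 \right)} \left(47 + x{\left(-5 \right)}\right) = - 2 \left(47 - \left(7 - 4 \left(-5\right)^{2}\right)\right) = - 2 \left(47 + \left(-7 + 4 \cdot 25\right)\right) = - 2 \left(47 + \left(-7 + 100\right)\right) = - 2 \left(47 + 93\right) = \left(-2\right) 140 = -280$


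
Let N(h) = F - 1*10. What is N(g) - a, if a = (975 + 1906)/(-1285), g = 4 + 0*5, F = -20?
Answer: -35669/1285 ≈ -27.758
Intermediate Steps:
g = 4 (g = 4 + 0 = 4)
N(h) = -30 (N(h) = -20 - 1*10 = -20 - 10 = -30)
a = -2881/1285 (a = 2881*(-1/1285) = -2881/1285 ≈ -2.2420)
N(g) - a = -30 - 1*(-2881/1285) = -30 + 2881/1285 = -35669/1285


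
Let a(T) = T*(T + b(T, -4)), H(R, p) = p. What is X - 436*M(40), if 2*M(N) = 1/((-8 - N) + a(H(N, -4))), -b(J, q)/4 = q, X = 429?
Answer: 20701/48 ≈ 431.27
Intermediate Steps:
b(J, q) = -4*q
a(T) = T*(16 + T) (a(T) = T*(T - 4*(-4)) = T*(T + 16) = T*(16 + T))
M(N) = 1/(2*(-56 - N)) (M(N) = 1/(2*((-8 - N) - 4*(16 - 4))) = 1/(2*((-8 - N) - 4*12)) = 1/(2*((-8 - N) - 48)) = 1/(2*(-56 - N)))
X - 436*M(40) = 429 - (-436)/(112 + 2*40) = 429 - (-436)/(112 + 80) = 429 - (-436)/192 = 429 - 436*(-1/192) = 429 + 109/48 = 20701/48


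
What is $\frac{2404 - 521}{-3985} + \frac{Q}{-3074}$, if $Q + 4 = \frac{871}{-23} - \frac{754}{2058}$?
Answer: $- \frac{66504646042}{144959073315} \approx -0.45878$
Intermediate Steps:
$Q = - \frac{999598}{23667}$ ($Q = -4 + \left(\frac{871}{-23} - \frac{754}{2058}\right) = -4 + \left(871 \left(- \frac{1}{23}\right) - \frac{377}{1029}\right) = -4 - \frac{904930}{23667} = - \frac{999598}{23667} \approx -42.236$)
$\frac{2404 - 521}{-3985} + \frac{Q}{-3074} = \frac{2404 - 521}{-3985} - \frac{999598}{23667 \left(-3074\right)} = \left(2404 - 521\right) \left(- \frac{1}{3985}\right) - - \frac{499799}{36376179} = 1883 \left(- \frac{1}{3985}\right) + \frac{499799}{36376179} = - \frac{1883}{3985} + \frac{499799}{36376179} = - \frac{66504646042}{144959073315}$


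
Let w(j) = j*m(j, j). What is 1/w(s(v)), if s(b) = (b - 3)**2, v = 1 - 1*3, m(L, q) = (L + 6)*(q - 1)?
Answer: 1/18600 ≈ 5.3763e-5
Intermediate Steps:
m(L, q) = (-1 + q)*(6 + L) (m(L, q) = (6 + L)*(-1 + q) = (-1 + q)*(6 + L))
v = -2 (v = 1 - 3 = -2)
s(b) = (-3 + b)**2
w(j) = j*(-6 + j**2 + 5*j) (w(j) = j*(-6 - j + 6*j + j*j) = j*(-6 - j + 6*j + j**2) = j*(-6 + j**2 + 5*j))
1/w(s(v)) = 1/((-3 - 2)**2*(-6 + ((-3 - 2)**2)**2 + 5*(-3 - 2)**2)) = 1/((-5)**2*(-6 + ((-5)**2)**2 + 5*(-5)**2)) = 1/(25*(-6 + 25**2 + 5*25)) = 1/(25*(-6 + 625 + 125)) = 1/(25*744) = 1/18600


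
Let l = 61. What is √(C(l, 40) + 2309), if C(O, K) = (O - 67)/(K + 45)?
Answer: 23*√31535/85 ≈ 48.051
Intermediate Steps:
C(O, K) = (-67 + O)/(45 + K)
√(C(l, 40) + 2309) = √((-67 + 61)/(45 + 40) + 2309) = √(-6/85 + 2309) = √(196259/85) = 23*√31535/85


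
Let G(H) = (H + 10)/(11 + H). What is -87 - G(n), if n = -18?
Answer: -617/7 ≈ -88.143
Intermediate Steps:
G(H) = (10 + H)/(11 + H)
-87 - G(n) = -87 - (10 - 18)/(11 - 18) = -87 - (-8)/(-7) = -87 - (-1)*(-8)/7 = -87 - 1*8/7 = -87 - 8/7 = -617/7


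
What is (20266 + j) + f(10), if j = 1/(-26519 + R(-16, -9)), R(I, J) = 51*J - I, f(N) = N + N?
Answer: 546951131/26962 ≈ 20286.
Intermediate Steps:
f(N) = 2*N
R(I, J) = -I + 51*J
j = -1/26962 (j = 1/(-26519 + (-1*(-16) + 51*(-9))) = 1/(-26519 + (16 - 459)) = 1/(-26519 - 443) = 1/(-26962) = -1/26962 ≈ -3.7089e-5)
(20266 + j) + f(10) = (20266 - 1/26962) + 2*10 = 546411891/26962 + 20 = 546951131/26962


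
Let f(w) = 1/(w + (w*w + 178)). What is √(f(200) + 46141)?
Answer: √75227496691022/40378 ≈ 214.80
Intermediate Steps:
f(w) = 1/(178 + w + w²) (f(w) = 1/(w + (w² + 178)) = 1/(w + (178 + w²)) = 1/(178 + w + w²))
√(f(200) + 46141) = √(1/(178 + 200 + 200²) + 46141) = √(1/(178 + 200 + 40000) + 46141) = √(1/40378 + 46141) = √(1863081299/40378) = √75227496691022/40378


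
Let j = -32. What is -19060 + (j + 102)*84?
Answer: -13180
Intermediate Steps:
-19060 + (j + 102)*84 = -19060 + (-32 + 102)*84 = -19060 + 70*84 = -19060 + 5880 = -13180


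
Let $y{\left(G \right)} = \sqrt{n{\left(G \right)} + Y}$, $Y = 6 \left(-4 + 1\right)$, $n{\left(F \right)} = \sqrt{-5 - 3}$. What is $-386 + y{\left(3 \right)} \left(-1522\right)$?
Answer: $-386 - 1522 \sqrt{-18 + 2 i \sqrt{2}} \approx -891.78 - 6477.1 i$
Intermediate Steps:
$n{\left(F \right)} = 2 i \sqrt{2}$ ($n{\left(F \right)} = \sqrt{-8} = 2 i \sqrt{2}$)
$Y = -18$ ($Y = 6 \left(-3\right) = -18$)
$y{\left(G \right)} = \sqrt{-18 + 2 i \sqrt{2}}$ ($y{\left(G \right)} = \sqrt{2 i \sqrt{2} - 18} = \sqrt{-18 + 2 i \sqrt{2}}$)
$-386 + y{\left(3 \right)} \left(-1522\right) = -386 + \sqrt{-18 + 2 i \sqrt{2}} \left(-1522\right) = -386 - 1522 \sqrt{-18 + 2 i \sqrt{2}}$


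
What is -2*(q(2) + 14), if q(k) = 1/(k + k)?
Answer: -57/2 ≈ -28.500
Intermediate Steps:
q(k) = 1/(2*k)
-2*(q(2) + 14) = -2*((½)/2 + 14) = -2*((½)*(½) + 14) = -2*(¼ + 14) = -2*57/4 = -57/2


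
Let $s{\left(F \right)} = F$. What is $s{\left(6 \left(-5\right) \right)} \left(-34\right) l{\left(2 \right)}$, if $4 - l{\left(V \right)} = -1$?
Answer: $5100$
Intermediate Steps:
$l{\left(V \right)} = 5$ ($l{\left(V \right)} = 4 - -1 = 4 + 1 = 5$)
$s{\left(6 \left(-5\right) \right)} \left(-34\right) l{\left(2 \right)} = 6 \left(-5\right) \left(-34\right) 5 = \left(-30\right) \left(-34\right) 5 = 1020 \cdot 5 = 5100$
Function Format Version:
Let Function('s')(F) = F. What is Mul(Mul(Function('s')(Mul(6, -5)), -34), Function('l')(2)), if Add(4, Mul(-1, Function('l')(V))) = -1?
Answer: 5100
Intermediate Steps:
Function('l')(V) = 5 (Function('l')(V) = Add(4, Mul(-1, -1)) = Add(4, 1) = 5)
Mul(Mul(Function('s')(Mul(6, -5)), -34), Function('l')(2)) = Mul(Mul(Mul(6, -5), -34), 5) = Mul(Mul(-30, -34), 5) = Mul(1020, 5) = 5100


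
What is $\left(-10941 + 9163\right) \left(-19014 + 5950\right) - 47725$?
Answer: $23180067$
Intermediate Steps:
$\left(-10941 + 9163\right) \left(-19014 + 5950\right) - 47725 = \left(-1778\right) \left(-13064\right) - 47725 = 23227792 - 47725 = 23180067$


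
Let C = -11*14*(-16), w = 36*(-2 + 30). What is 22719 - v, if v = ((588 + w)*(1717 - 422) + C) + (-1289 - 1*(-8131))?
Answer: -2053407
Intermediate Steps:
w = 1008 (w = 36*28 = 1008)
C = 2464 (C = -154*(-16) = 2464)
v = 2076126 (v = ((588 + 1008)*(1717 - 422) + 2464) + (-1289 - 1*(-8131)) = (1596*1295 + 2464) + (-1289 + 8131) = (2066820 + 2464) + 6842 = 2069284 + 6842 = 2076126)
22719 - v = 22719 - 1*2076126 = 22719 - 2076126 = -2053407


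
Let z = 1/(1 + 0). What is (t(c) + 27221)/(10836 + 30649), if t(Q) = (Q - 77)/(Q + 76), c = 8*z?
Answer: 152433/232316 ≈ 0.65615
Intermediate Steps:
z = 1 (z = 1/1 = 1)
c = 8 (c = 8*1 = 8)
t(Q) = (-77 + Q)/(76 + Q)
(t(c) + 27221)/(10836 + 30649) = ((-77 + 8)/(76 + 8) + 27221)/(10836 + 30649) = (-69/84 + 27221)/41485 = ((1/84)*(-69) + 27221)*(1/41485) = (-23/28 + 27221)*(1/41485) = (762165/28)*(1/41485) = 152433/232316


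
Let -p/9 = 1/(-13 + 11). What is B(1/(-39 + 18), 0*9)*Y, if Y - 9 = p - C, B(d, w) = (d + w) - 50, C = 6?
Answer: -5255/14 ≈ -375.36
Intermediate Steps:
p = 9/2 (p = -9/(-13 + 11) = -9/(-2) = -9*(-1/2) = 9/2 ≈ 4.5000)
B(d, w) = -50 + d + w
Y = 15/2 (Y = 9 + (9/2 - 1*6) = 9 + (9/2 - 6) = 9 - 3/2 = 15/2 ≈ 7.5000)
B(1/(-39 + 18), 0*9)*Y = (-50 + 1/(-39 + 18) + 0*9)*(15/2) = (-50 + 1/(-21) + 0)*(15/2) = (-50 - 1/21 + 0)*(15/2) = -1051/21*15/2 = -5255/14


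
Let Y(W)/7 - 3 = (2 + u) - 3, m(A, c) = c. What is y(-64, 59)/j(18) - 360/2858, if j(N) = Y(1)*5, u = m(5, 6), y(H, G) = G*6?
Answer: 227733/200060 ≈ 1.1383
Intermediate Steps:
y(H, G) = 6*G
u = 6
Y(W) = 56 (Y(W) = 21 + 7*((2 + 6) - 3) = 21 + 7*(8 - 3) = 21 + 7*5 = 21 + 35 = 56)
j(N) = 280 (j(N) = 56*5 = 280)
y(-64, 59)/j(18) - 360/2858 = (6*59)/280 - 360/2858 = 354*(1/280) - 360*1/2858 = 177/140 - 180/1429 = 227733/200060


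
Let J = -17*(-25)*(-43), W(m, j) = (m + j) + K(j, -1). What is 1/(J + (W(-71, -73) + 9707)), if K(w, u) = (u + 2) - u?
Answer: -1/8710 ≈ -0.00011481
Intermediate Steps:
K(w, u) = 2 (K(w, u) = (2 + u) - u = 2)
W(m, j) = 2 + j + m (W(m, j) = (m + j) + 2 = (j + m) + 2 = 2 + j + m)
J = -18275 (J = 425*(-43) = -18275)
1/(J + (W(-71, -73) + 9707)) = 1/(-18275 + ((2 - 73 - 71) + 9707)) = 1/(-18275 + (-142 + 9707)) = 1/(-18275 + 9565) = 1/(-8710) = -1/8710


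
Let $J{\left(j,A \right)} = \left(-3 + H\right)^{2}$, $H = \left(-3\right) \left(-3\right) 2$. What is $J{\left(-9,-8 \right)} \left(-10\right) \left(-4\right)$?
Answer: $9000$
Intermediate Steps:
$H = 18$ ($H = 9 \cdot 2 = 18$)
$J{\left(j,A \right)} = 225$ ($J{\left(j,A \right)} = \left(-3 + 18\right)^{2} = 15^{2} = 225$)
$J{\left(-9,-8 \right)} \left(-10\right) \left(-4\right) = 225 \left(-10\right) \left(-4\right) = \left(-2250\right) \left(-4\right) = 9000$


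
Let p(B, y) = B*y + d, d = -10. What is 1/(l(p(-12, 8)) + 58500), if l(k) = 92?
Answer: 1/58592 ≈ 1.7067e-5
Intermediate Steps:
p(B, y) = -10 + B*y (p(B, y) = B*y - 10 = -10 + B*y)
1/(l(p(-12, 8)) + 58500) = 1/(92 + 58500) = 1/58592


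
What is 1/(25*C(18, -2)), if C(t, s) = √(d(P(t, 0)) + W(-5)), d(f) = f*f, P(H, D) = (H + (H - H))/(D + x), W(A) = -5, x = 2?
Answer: √19/950 ≈ 0.0045883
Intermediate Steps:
P(H, D) = H/(2 + D) (P(H, D) = (H + (H - H))/(D + 2) = (H + 0)/(2 + D) = H/(2 + D))
d(f) = f²
C(t, s) = √(-5 + t²/4) (C(t, s) = √((t/(2 + 0))² - 5) = √((t/2)² - 5) = √(t²/4 - 5) = √(-5 + t²/4))
1/(25*C(18, -2)) = 1/(25*(√(-20 + 18²)/2)) = 1/(25*(√(-20 + 324)/2)) = 1/(25*(√304/2)) = 1/(25*((4*√19)/2)) = 1/(25*(2*√19)) = 1/(50*√19) = √19/950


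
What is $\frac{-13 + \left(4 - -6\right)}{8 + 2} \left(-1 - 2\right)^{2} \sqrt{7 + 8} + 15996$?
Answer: $15996 - \frac{27 \sqrt{15}}{10} \approx 15986.0$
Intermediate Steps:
$\frac{-13 + \left(4 - -6\right)}{8 + 2} \left(-1 - 2\right)^{2} \sqrt{7 + 8} + 15996 = \frac{-13 + \left(4 + 6\right)}{10} \left(-3\right)^{2} \sqrt{15} + 15996 = \left(-13 + 10\right) \frac{1}{10} \cdot 9 \sqrt{15} + 15996 = \left(-3\right) \frac{1}{10} \cdot 9 \sqrt{15} + 15996 = \left(- \frac{3}{10}\right) 9 \sqrt{15} + 15996 = - \frac{27 \sqrt{15}}{10} + 15996 = 15996 - \frac{27 \sqrt{15}}{10}$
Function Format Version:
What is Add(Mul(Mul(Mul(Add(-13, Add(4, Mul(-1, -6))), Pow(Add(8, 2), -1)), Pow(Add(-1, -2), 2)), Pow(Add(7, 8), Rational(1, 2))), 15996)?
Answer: Add(15996, Mul(Rational(-27, 10), Pow(15, Rational(1, 2)))) ≈ 15986.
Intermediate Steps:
Add(Mul(Mul(Mul(Add(-13, Add(4, Mul(-1, -6))), Pow(Add(8, 2), -1)), Pow(Add(-1, -2), 2)), Pow(Add(7, 8), Rational(1, 2))), 15996) = Add(Mul(Mul(Mul(Add(-13, Add(4, 6)), Pow(10, -1)), Pow(-3, 2)), Pow(15, Rational(1, 2))), 15996) = Add(Mul(Mul(Mul(Add(-13, 10), Rational(1, 10)), 9), Pow(15, Rational(1, 2))), 15996) = Add(Mul(Mul(Mul(-3, Rational(1, 10)), 9), Pow(15, Rational(1, 2))), 15996) = Add(Mul(Mul(Rational(-3, 10), 9), Pow(15, Rational(1, 2))), 15996) = Add(Mul(Rational(-27, 10), Pow(15, Rational(1, 2))), 15996) = Add(15996, Mul(Rational(-27, 10), Pow(15, Rational(1, 2))))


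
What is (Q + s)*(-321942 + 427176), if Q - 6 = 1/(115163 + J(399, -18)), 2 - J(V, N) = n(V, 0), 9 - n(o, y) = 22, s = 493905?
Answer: 2993259119543103/57589 ≈ 5.1976e+10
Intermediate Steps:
n(o, y) = -13 (n(o, y) = 9 - 1*22 = 9 - 22 = -13)
J(V, N) = 15 (J(V, N) = 2 - 1*(-13) = 2 + 13 = 15)
Q = 691069/115178 (Q = 6 + 1/(115163 + 15) = 6 + 1/115178 = 691069/115178 ≈ 6.0000)
(Q + s)*(-321942 + 427176) = (691069/115178 + 493905)*(-321942 + 427176) = (56887681159/115178)*105234 = 2993259119543103/57589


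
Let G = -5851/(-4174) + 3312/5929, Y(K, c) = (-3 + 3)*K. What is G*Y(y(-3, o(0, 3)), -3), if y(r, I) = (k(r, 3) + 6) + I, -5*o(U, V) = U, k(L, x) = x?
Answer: 0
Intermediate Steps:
o(U, V) = -U/5
y(r, I) = 9 + I (y(r, I) = (3 + 6) + I = 9 + I)
Y(K, c) = 0 (Y(K, c) = 0*K = 0)
G = 48514867/24747646 (G = -5851*(-1/4174) + 3312*(1/5929) = 5851/4174 + 3312/5929 = 48514867/24747646 ≈ 1.9604)
G*Y(y(-3, o(0, 3)), -3) = (48514867/24747646)*0 = 0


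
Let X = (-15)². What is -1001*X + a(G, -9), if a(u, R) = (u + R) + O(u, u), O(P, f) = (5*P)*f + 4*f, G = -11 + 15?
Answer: -225134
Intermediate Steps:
G = 4
O(P, f) = 4*f + 5*P*f (O(P, f) = 5*P*f + 4*f = 4*f + 5*P*f)
X = 225
a(u, R) = R + u + u*(4 + 5*u) (a(u, R) = (u + R) + u*(4 + 5*u) = (R + u) + u*(4 + 5*u) = R + u + u*(4 + 5*u))
-1001*X + a(G, -9) = -1001*225 + (-9 + 4 + 4*(4 + 5*4)) = -225225 + (-9 + 4 + 4*(4 + 20)) = -225225 + (-9 + 4 + 4*24) = -225225 + (-9 + 4 + 96) = -225225 + 91 = -225134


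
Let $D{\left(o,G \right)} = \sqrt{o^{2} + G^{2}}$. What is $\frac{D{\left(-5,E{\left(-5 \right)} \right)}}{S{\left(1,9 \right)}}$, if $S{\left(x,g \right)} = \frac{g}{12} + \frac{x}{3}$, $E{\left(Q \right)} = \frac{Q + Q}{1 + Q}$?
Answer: $\frac{30 \sqrt{5}}{13} \approx 5.1602$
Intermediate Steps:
$E{\left(Q \right)} = \frac{2 Q}{1 + Q}$
$D{\left(o,G \right)} = \sqrt{G^{2} + o^{2}}$
$S{\left(x,g \right)} = \frac{x}{3} + \frac{g}{12}$ ($S{\left(x,g \right)} = g \frac{1}{12} + x \frac{1}{3} = \frac{g}{12} + \frac{x}{3} = \frac{x}{3} + \frac{g}{12}$)
$\frac{D{\left(-5,E{\left(-5 \right)} \right)}}{S{\left(1,9 \right)}} = \frac{\sqrt{\left(2 \left(-5\right) \frac{1}{1 - 5}\right)^{2} + \left(-5\right)^{2}}}{\frac{1}{3} \cdot 1 + \frac{1}{12} \cdot 9} = \frac{\sqrt{\left(2 \left(-5\right) \frac{1}{-4}\right)^{2} + 25}}{\frac{1}{3} + \frac{3}{4}} = \frac{\sqrt{\left(2 \left(-5\right) \left(- \frac{1}{4}\right)\right)^{2} + 25}}{\frac{13}{12}} = \sqrt{\left(\frac{5}{2}\right)^{2} + 25} \cdot \frac{12}{13} = \sqrt{\frac{25}{4} + 25} \cdot \frac{12}{13} = \sqrt{\frac{125}{4}} \cdot \frac{12}{13} = \frac{5 \sqrt{5}}{2} \cdot \frac{12}{13} = \frac{30 \sqrt{5}}{13}$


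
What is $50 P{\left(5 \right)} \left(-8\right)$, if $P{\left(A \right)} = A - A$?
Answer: $0$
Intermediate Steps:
$P{\left(A \right)} = 0$
$50 P{\left(5 \right)} \left(-8\right) = 50 \cdot 0 \left(-8\right) = 50 \cdot 0 = 0$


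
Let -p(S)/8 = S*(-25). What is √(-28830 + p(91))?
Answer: I*√10630 ≈ 103.1*I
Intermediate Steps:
p(S) = 200*S (p(S) = -8*S*(-25) = -(-200)*S = 200*S)
√(-28830 + p(91)) = √(-28830 + 200*91) = √(-28830 + 18200) = √(-10630) = I*√10630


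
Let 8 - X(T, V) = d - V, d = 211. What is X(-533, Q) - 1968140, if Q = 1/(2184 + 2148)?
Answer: -8526861875/4332 ≈ -1.9683e+6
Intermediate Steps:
Q = 1/4332 ≈ 0.00023084
X(T, V) = -203 + V (X(T, V) = 8 - (211 - V) = 8 + (-211 + V) = -203 + V)
X(-533, Q) - 1968140 = (-203 + 1/4332) - 1968140 = -879395/4332 - 1968140 = -8526861875/4332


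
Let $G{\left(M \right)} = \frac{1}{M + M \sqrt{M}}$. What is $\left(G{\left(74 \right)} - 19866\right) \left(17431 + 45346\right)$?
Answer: $- \frac{6736984881341}{5402} + \frac{62777 \sqrt{74}}{5402} \approx -1.2471 \cdot 10^{9}$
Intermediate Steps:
$G{\left(M \right)} = \frac{1}{M + M^{\frac{3}{2}}}$
$\left(G{\left(74 \right)} - 19866\right) \left(17431 + 45346\right) = \left(\frac{1}{74 + 74^{\frac{3}{2}}} - 19866\right) \left(17431 + 45346\right) = \left(\frac{1}{74 + 74 \sqrt{74}} - 19866\right) 62777 = \left(-19866 + \frac{1}{74 + 74 \sqrt{74}}\right) 62777 = -1247127882 + \frac{62777}{74 + 74 \sqrt{74}}$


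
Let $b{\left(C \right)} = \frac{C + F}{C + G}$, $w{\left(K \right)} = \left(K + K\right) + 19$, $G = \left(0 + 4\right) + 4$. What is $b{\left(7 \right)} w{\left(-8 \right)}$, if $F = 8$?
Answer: $3$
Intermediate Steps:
$G = 8$ ($G = 4 + 4 = 8$)
$w{\left(K \right)} = 19 + 2 K$ ($w{\left(K \right)} = 2 K + 19 = 19 + 2 K$)
$b{\left(C \right)} = 1$ ($b{\left(C \right)} = \frac{C + 8}{C + 8} = \frac{8 + C}{8 + C} = 1$)
$b{\left(7 \right)} w{\left(-8 \right)} = 1 \left(19 + 2 \left(-8\right)\right) = 1 \left(19 - 16\right) = 1 \cdot 3 = 3$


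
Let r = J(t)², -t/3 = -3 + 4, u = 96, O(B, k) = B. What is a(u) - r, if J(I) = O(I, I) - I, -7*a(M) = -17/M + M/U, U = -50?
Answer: 719/2400 ≈ 0.29958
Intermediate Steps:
a(M) = M/350 + 17/(7*M) (a(M) = -(-17/M + M/(-50))/7 = -(-17/M + M*(-1/50))/7 = -(-17/M - M/50)/7 = M/350 + 17/(7*M))
t = -3 (t = -3*(-3 + 4) = -3*1 = -3)
J(I) = 0 (J(I) = I - I = 0)
r = 0 (r = 0² = 0)
a(u) - r = (1/350)*(850 + 96²)/96 - 1*0 = (1/350)*(1/96)*(850 + 9216) + 0 = (1/350)*(1/96)*10066 + 0 = 719/2400 + 0 = 719/2400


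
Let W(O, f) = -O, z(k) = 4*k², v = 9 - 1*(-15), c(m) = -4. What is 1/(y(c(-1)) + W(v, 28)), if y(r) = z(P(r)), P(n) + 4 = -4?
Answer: 1/232 ≈ 0.0043103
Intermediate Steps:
P(n) = -8 (P(n) = -4 - 4 = -8)
v = 24 (v = 9 + 15 = 24)
y(r) = 256 (y(r) = 4*(-8)² = 4*64 = 256)
1/(y(c(-1)) + W(v, 28)) = 1/(256 - 1*24) = 1/(256 - 24) = 1/232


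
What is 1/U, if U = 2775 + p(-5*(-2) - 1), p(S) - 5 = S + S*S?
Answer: 1/2870 ≈ 0.00034843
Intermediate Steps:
p(S) = 5 + S + S**2 (p(S) = 5 + (S + S*S) = 5 + (S + S**2) = 5 + S + S**2)
U = 2870 (U = 2775 + (5 + (-5*(-2) - 1) + (-5*(-2) - 1)**2) = 2775 + (5 + (10 - 1) + (10 - 1)**2) = 2775 + (5 + 9 + 9**2) = 2775 + (5 + 9 + 81) = 2775 + 95 = 2870)
1/U = 1/2870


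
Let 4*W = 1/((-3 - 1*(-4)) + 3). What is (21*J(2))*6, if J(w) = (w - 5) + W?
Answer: -2961/8 ≈ -370.13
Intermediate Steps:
W = 1/16 (W = 1/(4*((-3 - 1*(-4)) + 3)) = 1/(4*((-3 + 4) + 3)) = 1/(4*(1 + 3)) = (¼)/4 = (¼)*(¼) = 1/16 ≈ 0.062500)
J(w) = -79/16 + w (J(w) = (w - 5) + 1/16 = (-5 + w) + 1/16 = -79/16 + w)
(21*J(2))*6 = (21*(-79/16 + 2))*6 = (21*(-47/16))*6 = -987/16*6 = -2961/8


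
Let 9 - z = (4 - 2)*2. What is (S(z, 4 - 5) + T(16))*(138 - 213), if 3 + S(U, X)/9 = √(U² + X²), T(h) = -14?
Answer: 3075 - 675*√26 ≈ -366.84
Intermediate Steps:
z = 5 (z = 9 - (4 - 2)*2 = 9 - 2*2 = 9 - 1*4 = 9 - 4 = 5)
S(U, X) = -27 + 9*√(U² + X²)
(S(z, 4 - 5) + T(16))*(138 - 213) = ((-27 + 9*√(5² + (4 - 5)²)) - 14)*(138 - 213) = ((-27 + 9*√(25 + (-1)²)) - 14)*(-75) = ((-27 + 9*√(25 + 1)) - 14)*(-75) = ((-27 + 9*√26) - 14)*(-75) = (-41 + 9*√26)*(-75) = 3075 - 675*√26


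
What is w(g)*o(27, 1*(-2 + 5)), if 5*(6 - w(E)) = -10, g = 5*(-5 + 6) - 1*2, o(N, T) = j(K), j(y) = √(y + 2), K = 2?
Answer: 16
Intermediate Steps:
j(y) = √(2 + y)
o(N, T) = 2 (o(N, T) = √(2 + 2) = √4 = 2)
g = 3 (g = 5*1 - 2 = 5 - 2 = 3)
w(E) = 8 (w(E) = 6 - ⅕*(-10) = 6 + 2 = 8)
w(g)*o(27, 1*(-2 + 5)) = 8*2 = 16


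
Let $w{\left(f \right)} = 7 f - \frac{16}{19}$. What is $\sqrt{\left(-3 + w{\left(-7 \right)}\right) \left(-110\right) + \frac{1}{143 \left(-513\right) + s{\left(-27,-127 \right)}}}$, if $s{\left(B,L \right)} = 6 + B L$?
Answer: $\frac{\sqrt{2564912386121199}}{664278} \approx 76.241$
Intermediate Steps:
$w{\left(f \right)} = - \frac{16}{19} + 7 f$ ($w{\left(f \right)} = 7 f - \frac{16}{19} = - \frac{16}{19} + 7 f$)
$\sqrt{\left(-3 + w{\left(-7 \right)}\right) \left(-110\right) + \frac{1}{143 \left(-513\right) + s{\left(-27,-127 \right)}}} = \sqrt{\left(-3 + \left(- \frac{16}{19} + 7 \left(-7\right)\right)\right) \left(-110\right) + \frac{1}{143 \left(-513\right) + \left(6 - -3429\right)}} = \sqrt{\left(-3 - \frac{947}{19}\right) \left(-110\right) + \frac{1}{-73359 + \left(6 + 3429\right)}} = \sqrt{\left(-3 - \frac{947}{19}\right) \left(-110\right) + \frac{1}{-73359 + 3435}} = \sqrt{\left(- \frac{1004}{19}\right) \left(-110\right) + \frac{1}{-69924}} = \sqrt{\frac{110440}{19} - \frac{1}{69924}} = \sqrt{\frac{7722406541}{1328556}} = \frac{\sqrt{2564912386121199}}{664278}$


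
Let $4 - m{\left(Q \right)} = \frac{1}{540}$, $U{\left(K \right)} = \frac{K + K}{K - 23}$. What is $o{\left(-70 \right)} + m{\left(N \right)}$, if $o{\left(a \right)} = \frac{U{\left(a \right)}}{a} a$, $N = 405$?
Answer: $\frac{92129}{16740} \approx 5.5035$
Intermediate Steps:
$U{\left(K \right)} = \frac{2 K}{-23 + K}$
$m{\left(Q \right)} = \frac{2159}{540}$ ($m{\left(Q \right)} = 4 - \frac{1}{540} = \frac{2159}{540}$)
$o{\left(a \right)} = \frac{2 a}{-23 + a}$ ($o{\left(a \right)} = \frac{2 a \frac{1}{-23 + a}}{a} a = \frac{2}{-23 + a} a = \frac{2 a}{-23 + a}$)
$o{\left(-70 \right)} + m{\left(N \right)} = 2 \left(-70\right) \frac{1}{-23 - 70} + \frac{2159}{540} = 2 \left(-70\right) \frac{1}{-93} + \frac{2159}{540} = 2 \left(-70\right) \left(- \frac{1}{93}\right) + \frac{2159}{540} = \frac{140}{93} + \frac{2159}{540} = \frac{92129}{16740}$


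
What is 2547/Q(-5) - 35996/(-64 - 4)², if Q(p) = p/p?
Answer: 2935333/1156 ≈ 2539.2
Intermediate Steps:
Q(p) = 1
2547/Q(-5) - 35996/(-64 - 4)² = 2547/1 - 35996/(-64 - 4)² = 2547*1 - 35996/((-68)²) = 2547 - 35996/4624 = 2547 - 35996*1/4624 = 2547 - 8999/1156 = 2935333/1156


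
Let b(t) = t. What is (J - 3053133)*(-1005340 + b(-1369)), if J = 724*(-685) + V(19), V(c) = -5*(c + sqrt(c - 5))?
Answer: 3572979368112 + 5033545*sqrt(14) ≈ 3.5730e+12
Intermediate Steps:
V(c) = -5*c - 5*sqrt(-5 + c) (V(c) = -5*(c + sqrt(-5 + c)) = -5*c - 5*sqrt(-5 + c))
J = -496035 - 5*sqrt(14) (J = 724*(-685) + (-5*19 - 5*sqrt(-5 + 19)) = -495940 + (-95 - 5*sqrt(14)) = -496035 - 5*sqrt(14) ≈ -4.9605e+5)
(J - 3053133)*(-1005340 + b(-1369)) = ((-496035 - 5*sqrt(14)) - 3053133)*(-1005340 - 1369) = (-3549168 - 5*sqrt(14))*(-1006709) = 3572979368112 + 5033545*sqrt(14)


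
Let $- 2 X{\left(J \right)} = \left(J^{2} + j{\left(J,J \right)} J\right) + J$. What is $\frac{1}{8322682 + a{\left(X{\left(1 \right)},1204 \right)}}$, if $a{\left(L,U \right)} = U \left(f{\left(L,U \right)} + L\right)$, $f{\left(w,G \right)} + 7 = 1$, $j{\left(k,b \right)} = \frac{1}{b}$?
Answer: $\frac{1}{8313652} \approx 1.2028 \cdot 10^{-7}$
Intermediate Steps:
$f{\left(w,G \right)} = -6$ ($f{\left(w,G \right)} = -7 + 1 = -6$)
$X{\left(J \right)} = - \frac{1}{2} - \frac{J}{2} - \frac{J^{2}}{2}$ ($X{\left(J \right)} = - \frac{\left(J^{2} + \frac{J}{J}\right) + J}{2} = - \frac{\left(J^{2} + 1\right) + J}{2} = - \frac{\left(1 + J^{2}\right) + J}{2} = - \frac{1 + J + J^{2}}{2} = - \frac{1}{2} - \frac{J}{2} - \frac{J^{2}}{2}$)
$a{\left(L,U \right)} = U \left(-6 + L\right)$
$\frac{1}{8322682 + a{\left(X{\left(1 \right)},1204 \right)}} = \frac{1}{8322682 + 1204 \left(-6 - \left(\frac{1}{2} + \frac{1 + 1}{2}\right)\right)} = \frac{1}{8322682 + 1204 \left(-6 - \left(\frac{1}{2} + \frac{1}{2} \cdot 2\right)\right)} = \frac{1}{8322682 + 1204 \left(-6 - \frac{3}{2}\right)} = \frac{1}{8322682 + 1204 \left(- \frac{15}{2}\right)} = \frac{1}{8322682 - 9030} = \frac{1}{8313652}$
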